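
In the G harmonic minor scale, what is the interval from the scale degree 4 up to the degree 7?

The scale runs G A Bb C D Eb F#.
Scale degree 4 = C; 7th degree = F#.
C up to F# is 6 semitones, a half step wider than a perfect fourth, so the interval is augmented.

augmented fourth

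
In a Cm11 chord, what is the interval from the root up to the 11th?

perfect 11th

Cm11: C-Eb-G-Bb-D-F.
That puts C below F.
From C to F is 17 semitones, exactly the perfect eleventh.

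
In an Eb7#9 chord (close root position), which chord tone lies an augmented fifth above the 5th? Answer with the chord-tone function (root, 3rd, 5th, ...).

9th

Eb7#9 (Eb dominant seventh sharp nine) is spelled Eb, G, Bb, Db, F#.
The 5th is Bb. An augmented fifth above Bb is F#.
F# is the chord's 9th.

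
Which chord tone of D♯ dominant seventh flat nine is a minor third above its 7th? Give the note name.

The chord tones of D♯ dominant seventh flat nine are D♯-F𝄪-A♯-C♯-E.
The 7th is C♯. A minor third above C♯ is E.
E is the chord's 9th.

E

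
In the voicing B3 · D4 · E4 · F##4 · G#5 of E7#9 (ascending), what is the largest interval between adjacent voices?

m9

Adjacent intervals: B3→D4 = minor third; D4→E4 = major second; E4→F##4 = augmented second; F##4→G#5 = minor ninth.
The largest is F##4 to G#5, a minor ninth (13 semitones).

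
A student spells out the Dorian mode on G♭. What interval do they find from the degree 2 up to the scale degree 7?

minor sixth

The scale runs G♭ A♭ B𝄫 C♭ D♭ E♭ F♭.
The degree 2 is A♭ and the 7th degree is F♭.
A♭ up to F♭ is 8 semitones, a half step narrower than a major sixth, so the interval is minor.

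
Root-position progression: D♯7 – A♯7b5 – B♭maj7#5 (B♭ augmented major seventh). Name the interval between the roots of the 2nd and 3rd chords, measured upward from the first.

diminished 2nd

The roots are A♯ and B♭.
A♯ up to B♭ is 0 semitones, a whole step narrower than a major second, so the interval is diminished.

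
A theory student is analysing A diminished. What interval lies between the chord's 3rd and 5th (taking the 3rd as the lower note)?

minor third

Spelling the chord: A-C-E♭.
The 3rd is C and the 5th is E♭.
3 letter names make it a third; at 3 semitones (a half step narrower than major) the quality is minor.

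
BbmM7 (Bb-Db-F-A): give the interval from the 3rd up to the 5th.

That puts Db below F.
Db up to F spans 3 letter names and 4 semitones — a major third.

major 3rd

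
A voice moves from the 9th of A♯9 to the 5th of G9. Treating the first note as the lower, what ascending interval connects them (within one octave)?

diminished third

The 9th of A♯9 is B♯; the 5th of G9 is D.
3 letter names make it a third; at 2 semitones (a whole step narrower than major) the quality is diminished.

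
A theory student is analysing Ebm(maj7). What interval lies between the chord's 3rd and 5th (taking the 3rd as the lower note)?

EbmM7 is spelled Eb Gb Bb D.
The 3rd is Gb and the 5th is Bb.
Counting 3 letters and 4 half steps from Gb gives a major third.

M3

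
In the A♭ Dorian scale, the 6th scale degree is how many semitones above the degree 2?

7

The scale is A♭ B♭ C♭ D♭ E♭ F G♭.
B♭ up to F is a perfect fifth — 7 semitones.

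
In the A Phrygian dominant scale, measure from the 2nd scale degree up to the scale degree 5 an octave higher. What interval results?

A phrygian dominant: A B♭ C♯ D E F G.
That puts B♭ below E.
11 letter names make it an eleventh; at 18 semitones (a half step wider than perfect) the quality is augmented.

augmented eleventh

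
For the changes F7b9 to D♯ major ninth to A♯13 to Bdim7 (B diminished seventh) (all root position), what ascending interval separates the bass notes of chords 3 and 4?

minor second

The roots are A♯ and B.
A♯ up to B is 1 semitone, a half step narrower than a major second, so the interval is minor.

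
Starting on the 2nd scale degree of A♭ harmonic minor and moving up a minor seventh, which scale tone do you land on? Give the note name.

Ab

The scale is A♭ B♭ C♭ D♭ E♭ F♭ G.
The 2nd scale degree is B♭; a minor seventh above that is A♭ — scale degree 1.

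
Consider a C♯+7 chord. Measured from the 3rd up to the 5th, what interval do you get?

major third

C♯7#5 (C♯ augmented seventh) is spelled C♯, E♯, G𝄪, B.
3rd = E♯; 5th = G𝄪.
From E♯ to G𝄪 is 4 semitones, exactly the major third.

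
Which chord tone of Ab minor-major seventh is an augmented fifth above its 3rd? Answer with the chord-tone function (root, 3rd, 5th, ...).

AbmM7 (Ab minor-major seventh): Ab Cb Eb G.
The 3rd is Cb. An augmented fifth above Cb is G.
G is the chord's 7th.

7th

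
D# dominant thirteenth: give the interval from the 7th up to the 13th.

M7

Spelling the chord: D# F## A# C# E# B#.
7th = C#; 13th = B#.
From C# to B# is 11 semitones, exactly the major seventh.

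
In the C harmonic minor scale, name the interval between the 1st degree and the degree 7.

major seventh

The scale runs C D E♭ F G A♭ B.
1st degree = C; degree 7 = B.
C up to B spans 7 letter names and 11 semitones — a major seventh.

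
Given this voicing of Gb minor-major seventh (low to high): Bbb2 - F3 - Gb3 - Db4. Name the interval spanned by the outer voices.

The outer voices are Bbb2 and Db4.
From Bbb to Db is 16 semitones, exactly the major tenth.

major 10th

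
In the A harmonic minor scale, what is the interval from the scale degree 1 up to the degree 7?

Spelling the A harmonic minor scale: A B C D E F G#.
That puts A below G#.
Counting 7 letters and 11 half steps from A gives a major seventh.

major seventh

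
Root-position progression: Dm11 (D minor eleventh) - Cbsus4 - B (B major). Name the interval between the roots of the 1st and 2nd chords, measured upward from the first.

diminished seventh

The roots are D and Cb.
D up to Cb is 9 semitones, a whole step narrower than a major seventh, so the interval is diminished.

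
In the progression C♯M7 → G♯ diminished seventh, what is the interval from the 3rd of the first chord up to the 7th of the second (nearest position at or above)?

diminished second

The 3rd of C♯M7 is E♯; the 7th of G♯ diminished seventh is F.
E♯ up to F is 0 semitones, a whole step narrower than a major second, so the interval is diminished.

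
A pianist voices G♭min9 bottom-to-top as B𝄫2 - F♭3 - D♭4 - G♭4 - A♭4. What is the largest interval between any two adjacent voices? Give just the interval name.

Adjacent intervals: B𝄫2→F♭3 = perfect fifth; F♭3→D♭4 = major sixth; D♭4→G♭4 = perfect fourth; G♭4→A♭4 = major second.
The largest is F♭3 to D♭4, a major sixth (9 semitones).

major sixth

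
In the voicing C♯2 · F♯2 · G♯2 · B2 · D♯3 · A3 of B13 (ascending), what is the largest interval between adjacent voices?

Adjacent intervals: C♯2→F♯2 = perfect fourth; F♯2→G♯2 = major second; G♯2→B2 = minor third; B2→D♯3 = major third; D♯3→A3 = diminished fifth.
The largest is D♯3 to A3, a diminished fifth (6 semitones).

diminished fifth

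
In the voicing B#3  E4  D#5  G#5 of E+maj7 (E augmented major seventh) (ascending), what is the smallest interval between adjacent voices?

d4

Adjacent intervals: B#3→E4 = diminished fourth; E4→D#5 = major seventh; D#5→G#5 = perfect fourth.
The smallest is B#3 to E4, a diminished fourth (4 semitones).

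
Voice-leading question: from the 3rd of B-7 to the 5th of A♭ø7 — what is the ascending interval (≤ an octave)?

The 3rd of B-7 is D; the 5th of A♭ø7 is E𝄫.
2 letter names make it a second; at 0 semitones (a whole step narrower than major) the quality is diminished.

d2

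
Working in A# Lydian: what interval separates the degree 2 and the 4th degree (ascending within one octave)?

Spelling A# Lydian: A# B# C## D## E# F## G##.
So we need the interval from B# up to D##.
Counting 3 letters and 4 half steps from B# gives a major third.

major 3rd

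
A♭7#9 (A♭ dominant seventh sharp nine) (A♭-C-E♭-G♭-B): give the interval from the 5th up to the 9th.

augmented fifth

The 5th is E♭ and the 9th is B.
From E♭ to B: 8 semitones over a fifth = augmented.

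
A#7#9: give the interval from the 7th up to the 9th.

Spelling the chord: A#, C##, E#, G#, B##.
The 7th is G# and the 9th is B##.
3 letter names make it a third; at 5 semitones (a half step wider than major) the quality is augmented.

A3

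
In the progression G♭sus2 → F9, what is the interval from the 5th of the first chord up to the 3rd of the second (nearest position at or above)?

G♭sus2 has D♭ as its 5th, and F9 has A as its 3rd.
From D♭ to A: 8 semitones over a fifth = augmented.

augmented fifth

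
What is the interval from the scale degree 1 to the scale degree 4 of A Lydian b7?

A lydian dominant: A B C# D# E F# G.
That puts A below D#.
A up to D# is 6 semitones, a half step wider than a perfect fourth, so the interval is augmented.

augmented 4th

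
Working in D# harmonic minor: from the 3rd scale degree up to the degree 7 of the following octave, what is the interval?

D# harmonic minor: D# E# F# G# A# B C##.
That puts F# below C##.
From F# to C##: 20 semitones over a twelfth = augmented.

A12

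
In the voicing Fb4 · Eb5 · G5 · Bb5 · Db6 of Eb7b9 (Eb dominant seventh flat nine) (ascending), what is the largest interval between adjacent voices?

Adjacent intervals: Fb4→Eb5 = major seventh; Eb5→G5 = major third; G5→Bb5 = minor third; Bb5→Db6 = minor third.
The largest is Fb4 to Eb5, a major seventh (11 semitones).

major seventh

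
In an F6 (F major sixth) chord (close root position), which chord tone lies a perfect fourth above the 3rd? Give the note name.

D

The chord tones of F6 (F major sixth) are F A C D.
The 3rd is A. A perfect fourth above A is D.
D is the chord's 6th.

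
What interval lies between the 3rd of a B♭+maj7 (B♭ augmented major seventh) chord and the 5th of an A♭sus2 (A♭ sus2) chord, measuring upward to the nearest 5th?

B♭+maj7 (B♭ augmented major seventh) has D as its 3rd, and A♭sus2 (A♭ sus2) has E♭ as its 5th.
D up to E♭ is 1 semitone, a half step narrower than a major second, so the interval is minor.

minor second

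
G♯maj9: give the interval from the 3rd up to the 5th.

Spelling the chord: G♯-B♯-D♯-F𝄪-A♯.
3rd = B♯; 5th = D♯.
From B♯ to D♯: 3 semitones over a third = minor.

minor third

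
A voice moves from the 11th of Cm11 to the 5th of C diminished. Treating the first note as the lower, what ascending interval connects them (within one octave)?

Cm11 has F as its 11th, and C diminished has Gb as its 5th.
F up to Gb is 1 semitone, a half step narrower than a major second, so the interval is minor.

minor second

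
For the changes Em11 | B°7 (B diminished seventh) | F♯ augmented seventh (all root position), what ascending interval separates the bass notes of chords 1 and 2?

P5

The roots are E and B.
From E to B is 7 semitones, exactly the perfect fifth.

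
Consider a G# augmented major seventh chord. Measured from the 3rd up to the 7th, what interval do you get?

The chord tones of G#maj7#5 are G#-B#-D##-F##.
The 3rd is B# and the 7th is F##.
From B# to F## is 7 semitones, exactly the perfect fifth.

P5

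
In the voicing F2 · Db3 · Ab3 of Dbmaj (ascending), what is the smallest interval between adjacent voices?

Adjacent intervals: F2→Db3 = minor sixth; Db3→Ab3 = perfect fifth.
The smallest is Db3 to Ab3, a perfect fifth (7 semitones).

perfect 5th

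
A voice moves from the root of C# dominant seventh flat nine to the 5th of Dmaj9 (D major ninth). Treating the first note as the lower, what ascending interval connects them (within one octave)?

minor sixth

C# dominant seventh flat nine has C# as its root, and Dmaj9 (D major ninth) has A as its 5th.
C# up to A is 8 semitones, a half step narrower than a major sixth, so the interval is minor.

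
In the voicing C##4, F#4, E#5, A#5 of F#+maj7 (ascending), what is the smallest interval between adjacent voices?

diminished 4th

Adjacent intervals: C##4→F#4 = diminished fourth; F#4→E#5 = major seventh; E#5→A#5 = perfect fourth.
The smallest is C##4 to F#4, a diminished fourth (4 semitones).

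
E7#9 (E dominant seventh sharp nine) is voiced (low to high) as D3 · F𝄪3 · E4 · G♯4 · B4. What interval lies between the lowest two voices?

A3

Those voices are D3 and F𝄪3.
D up to F𝄪 is 5 semitones, a half step wider than a major third, so the interval is augmented.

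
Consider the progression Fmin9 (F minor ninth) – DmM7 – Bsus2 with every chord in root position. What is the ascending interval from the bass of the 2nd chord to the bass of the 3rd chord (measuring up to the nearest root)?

M6

The roots are D and B.
From D to B is 9 semitones, exactly the major sixth.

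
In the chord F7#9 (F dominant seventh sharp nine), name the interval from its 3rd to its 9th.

The chord tones of F7#9 are F–A–C–Eb–G#.
So we need the interval from A up to G#.
Counting 7 letters and 11 half steps from A gives a major seventh.

major seventh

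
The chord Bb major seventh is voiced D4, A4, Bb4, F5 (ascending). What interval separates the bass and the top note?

minor tenth

The outer voices are D4 and F5.
D up to F is 15 semitones, a half step narrower than a major tenth, so the interval is minor.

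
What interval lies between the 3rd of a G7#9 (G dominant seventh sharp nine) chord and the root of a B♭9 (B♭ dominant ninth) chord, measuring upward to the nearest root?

diminished 8th

The 3rd of G7#9 (G dominant seventh sharp nine) is B; the root of B♭9 (B♭ dominant ninth) is B♭.
B up to B♭ is 11 semitones, a half step narrower than a perfect octave, so the interval is diminished.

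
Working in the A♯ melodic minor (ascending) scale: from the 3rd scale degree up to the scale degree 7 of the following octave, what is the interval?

The scale runs A♯ B♯ C♯ D♯ E♯ F𝄪 G𝄪.
That puts C♯ below G𝄪.
12 letter names make it a twelfth; at 20 semitones (a half step wider than perfect) the quality is augmented.

augmented twelfth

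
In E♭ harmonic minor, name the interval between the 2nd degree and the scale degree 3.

minor second

E♭ harmonic minor: E♭ F G♭ A♭ B♭ C♭ D.
So we need the interval from F up to G♭.
F up to G♭ is 1 semitone, a half step narrower than a major second, so the interval is minor.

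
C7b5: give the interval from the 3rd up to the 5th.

diminished third

C7b5 (C dominant seventh flat five): C, E, Gb, Bb.
So we need the interval from E up to Gb.
From E to Gb: 2 semitones over a third = diminished.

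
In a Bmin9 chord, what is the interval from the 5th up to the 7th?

minor 3rd

Bmin9: B, D, F♯, A, C♯.
The 5th is F♯ and the 7th is A.
3 letter names make it a third; at 3 semitones (a half step narrower than major) the quality is minor.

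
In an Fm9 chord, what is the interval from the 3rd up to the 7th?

perfect fifth

Spelling the chord: F, Ab, C, Eb, G.
The 3rd is Ab and the 7th is Eb.
Ab up to Eb spans 5 letter names and 7 semitones — a perfect fifth.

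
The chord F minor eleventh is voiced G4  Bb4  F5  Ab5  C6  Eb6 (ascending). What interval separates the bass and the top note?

The outer voices are G4 and Eb6.
G up to Eb is 20 semitones, a half step narrower than a major thirteenth, so the interval is minor.

minor 13th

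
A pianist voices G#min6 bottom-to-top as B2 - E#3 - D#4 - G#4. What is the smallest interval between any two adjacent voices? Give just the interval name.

Adjacent intervals: B2→E#3 = augmented fourth; E#3→D#4 = minor seventh; D#4→G#4 = perfect fourth.
The smallest is D#4 to G#4, a perfect fourth (5 semitones).

perfect 4th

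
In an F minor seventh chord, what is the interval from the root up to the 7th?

The chord tones of F-7 are F, Ab, C, Eb.
The root is F and the 7th is Eb.
7 letter names make it a seventh; at 10 semitones (a half step narrower than major) the quality is minor.

minor seventh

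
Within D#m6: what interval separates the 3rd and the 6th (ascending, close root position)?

Spelling the chord: D# F# A# B#.
3rd = F#; 6th = B#.
4 letter names make it a fourth; at 6 semitones (a half step wider than perfect) the quality is augmented.

augmented fourth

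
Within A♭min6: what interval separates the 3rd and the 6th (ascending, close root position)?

augmented fourth

A♭min6: A♭–C♭–E♭–F.
The 3rd is C♭ and the 6th is F.
C♭ up to F is 6 semitones, a half step wider than a perfect fourth, so the interval is augmented.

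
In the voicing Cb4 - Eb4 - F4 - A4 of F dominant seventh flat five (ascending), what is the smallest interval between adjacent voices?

M2

Adjacent intervals: Cb4→Eb4 = major third; Eb4→F4 = major second; F4→A4 = major third.
The smallest is Eb4 to F4, a major second (2 semitones).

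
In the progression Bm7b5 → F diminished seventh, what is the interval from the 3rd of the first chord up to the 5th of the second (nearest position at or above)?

diminished seventh

The 3rd of Bm7b5 is D; the 5th of F diminished seventh is Cb.
From D to Cb: 9 semitones over a seventh = diminished.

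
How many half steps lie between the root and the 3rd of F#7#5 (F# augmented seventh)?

4

The chord tones of F#aug7 are F#-A#-C##-E.
F# to A# is a major third: 4 semitones.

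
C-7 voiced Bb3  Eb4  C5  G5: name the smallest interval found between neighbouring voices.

perfect fourth

Adjacent intervals: Bb3→Eb4 = perfect fourth; Eb4→C5 = major sixth; C5→G5 = perfect fifth.
The smallest is Bb3 to Eb4, a perfect fourth (5 semitones).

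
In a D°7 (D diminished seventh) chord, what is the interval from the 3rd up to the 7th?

diminished fifth

D°7 (D diminished seventh) is spelled D–F–Ab–Cb.
3rd = F; 7th = Cb.
From F to Cb: 6 semitones over a fifth = diminished.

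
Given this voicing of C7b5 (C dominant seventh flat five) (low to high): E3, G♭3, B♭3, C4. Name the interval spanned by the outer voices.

The outer voices are E3 and C4.
From E to C: 8 semitones over a sixth = minor.

m6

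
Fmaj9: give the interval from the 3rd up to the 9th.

minor seventh

Fmaj9 (F major ninth) is spelled F-A-C-E-G.
The 3rd is A and the 9th is G.
7 letter names make it a seventh; at 10 semitones (a half step narrower than major) the quality is minor.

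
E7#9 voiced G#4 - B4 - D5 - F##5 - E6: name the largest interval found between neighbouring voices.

Adjacent intervals: G#4→B4 = minor third; B4→D5 = minor third; D5→F##5 = augmented third; F##5→E6 = diminished seventh.
The largest is F##5 to E6, a diminished seventh (9 semitones).

diminished seventh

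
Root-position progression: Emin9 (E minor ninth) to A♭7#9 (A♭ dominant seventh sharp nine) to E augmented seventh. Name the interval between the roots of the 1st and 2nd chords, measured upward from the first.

The roots are E and A♭.
From E to A♭: 4 semitones over a fourth = diminished.

diminished fourth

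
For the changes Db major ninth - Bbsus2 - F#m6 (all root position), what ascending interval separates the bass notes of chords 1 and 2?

major 6th

The roots are Db and Bb.
Counting 6 letters and 9 half steps from Db gives a major sixth.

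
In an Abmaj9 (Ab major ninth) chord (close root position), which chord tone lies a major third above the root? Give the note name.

C

Abmaj9: Ab-C-Eb-G-Bb.
The root is Ab. A major third above Ab is C.
C is the chord's 3rd.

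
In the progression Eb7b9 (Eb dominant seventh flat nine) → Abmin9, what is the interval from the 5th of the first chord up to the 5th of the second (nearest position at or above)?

perfect fourth

The 5th of Eb7b9 (Eb dominant seventh flat nine) is Bb; the 5th of Abmin9 is Eb.
Bb up to Eb spans 4 letter names and 5 semitones — a perfect fourth.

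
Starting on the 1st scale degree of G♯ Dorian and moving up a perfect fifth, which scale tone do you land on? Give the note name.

D#

The scale is G♯ A♯ B C♯ D♯ E♯ F♯.
The 1st scale degree is G♯; a perfect fifth above that is D♯ — scale degree 5.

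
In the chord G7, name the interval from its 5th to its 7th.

minor third

G dominant seventh: G-B-D-F.
The 5th is D and the 7th is F.
D up to F is 3 semitones, a half step narrower than a major third, so the interval is minor.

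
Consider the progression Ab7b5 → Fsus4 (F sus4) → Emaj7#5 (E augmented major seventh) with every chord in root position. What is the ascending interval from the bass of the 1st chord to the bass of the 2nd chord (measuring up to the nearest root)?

The roots are Ab and F.
Ab up to F spans 6 letter names and 9 semitones — a major sixth.

major sixth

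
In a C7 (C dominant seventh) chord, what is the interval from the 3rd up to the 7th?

C dominant seventh: C, E, G, B♭.
That puts E below B♭.
E up to B♭ is 6 semitones, a half step narrower than a perfect fifth, so the interval is diminished.

diminished 5th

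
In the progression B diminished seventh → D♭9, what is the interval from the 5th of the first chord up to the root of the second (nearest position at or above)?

The 5th of B diminished seventh is F; the root of D♭9 is D♭.
From F to D♭: 8 semitones over a sixth = minor.

minor sixth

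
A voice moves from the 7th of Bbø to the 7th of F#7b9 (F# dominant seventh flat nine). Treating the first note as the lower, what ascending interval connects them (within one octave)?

augmented 5th

The 7th of Bbø is Ab; the 7th of F#7b9 (F# dominant seventh flat nine) is E.
Ab up to E is 8 semitones, a half step wider than a perfect fifth, so the interval is augmented.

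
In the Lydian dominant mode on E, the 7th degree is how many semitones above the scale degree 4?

4

The scale is E F# G# A# B C# D.
A# up to D is a diminished fourth — 4 semitones.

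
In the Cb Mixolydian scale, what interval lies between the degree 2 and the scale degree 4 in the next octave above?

m10

Spelling the Cb Mixolydian scale: Cb Db Eb Fb Gb Ab Bbb.
So we need the interval from Db up to Fb.
Db up to Fb is 15 semitones, a half step narrower than a major tenth, so the interval is minor.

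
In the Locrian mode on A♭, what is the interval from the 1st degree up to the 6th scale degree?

A♭ locrian: A♭ B𝄫 C♭ D♭ E𝄫 F♭ G♭.
That puts A♭ below F♭.
A♭ up to F♭ is 8 semitones, a half step narrower than a major sixth, so the interval is minor.

minor sixth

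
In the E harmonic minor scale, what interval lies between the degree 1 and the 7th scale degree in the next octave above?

E harmonic minor: E F# G A B C D#.
That puts E below D#.
From E to D# is 23 semitones, exactly the major fourteenth.

M14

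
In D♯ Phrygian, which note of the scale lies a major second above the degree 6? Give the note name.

C#

The scale is D♯ E F♯ G♯ A♯ B C♯.
The degree 6 is B; a major second above that is C♯ — scale degree 7.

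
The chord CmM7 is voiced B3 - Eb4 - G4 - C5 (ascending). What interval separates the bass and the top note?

m9

The outer voices are B3 and C5.
9 letter names make it a ninth; at 13 semitones (a half step narrower than major) the quality is minor.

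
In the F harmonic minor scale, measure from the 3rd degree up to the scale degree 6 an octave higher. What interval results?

The scale runs F G Ab Bb C Db E.
That puts Ab below Db.
Ab up to Db spans 11 letter names and 17 semitones — a perfect eleventh.

perfect eleventh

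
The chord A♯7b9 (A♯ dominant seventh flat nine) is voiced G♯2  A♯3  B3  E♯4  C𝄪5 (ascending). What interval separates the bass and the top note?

augmented 18th

The outer voices are G♯2 and C𝄪5.
18 letter names make it a 18th; at 30 semitones (a half step wider than perfect) the quality is augmented.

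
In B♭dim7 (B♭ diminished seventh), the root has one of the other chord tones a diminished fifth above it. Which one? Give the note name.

Fb

The chord tones of B♭ diminished seventh are B♭, D♭, F♭, A𝄫.
The root is B♭. A diminished fifth above B♭ is F♭.
F♭ is the chord's 5th.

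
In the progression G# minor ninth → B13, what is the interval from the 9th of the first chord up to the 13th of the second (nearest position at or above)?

minor 7th

The 9th of G# minor ninth is A#; the 13th of B13 is G#.
A# up to G# is 10 semitones, a half step narrower than a major seventh, so the interval is minor.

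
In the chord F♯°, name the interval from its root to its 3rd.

minor 3rd

The chord tones of F♯dim (F♯ diminished) are F♯, A, C.
The root is F♯ and the 3rd is A.
3 letter names make it a third; at 3 semitones (a half step narrower than major) the quality is minor.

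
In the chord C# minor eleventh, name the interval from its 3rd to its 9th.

C#m11 (C# minor eleventh) is spelled C#-E-G#-B-D#-F#.
The 3rd is E and the 9th is D#.
Counting 7 letters and 11 half steps from E gives a major seventh.

major seventh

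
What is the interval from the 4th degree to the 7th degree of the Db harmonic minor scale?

augmented fourth

Db harmonic minor: Db Eb Fb Gb Ab Bbb C.
That puts Gb below C.
Gb up to C is 6 semitones, a half step wider than a perfect fourth, so the interval is augmented.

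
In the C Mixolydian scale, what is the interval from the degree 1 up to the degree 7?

Spelling the C Mixolydian scale: C D E F G A Bb.
That puts C below Bb.
From C to Bb: 10 semitones over a seventh = minor.

minor seventh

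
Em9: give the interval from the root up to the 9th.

Spelling the chord: E G B D F#.
That puts E below F#.
From E to F# is 14 semitones, exactly the major ninth.

major ninth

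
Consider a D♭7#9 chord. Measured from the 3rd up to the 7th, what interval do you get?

Spelling the chord: D♭–F–A♭–C♭–E.
That puts F below C♭.
F up to C♭ is 6 semitones, a half step narrower than a perfect fifth, so the interval is diminished.

diminished fifth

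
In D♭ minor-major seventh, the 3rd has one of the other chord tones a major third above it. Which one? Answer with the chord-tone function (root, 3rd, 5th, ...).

5th

The chord tones of D♭m(maj7) (D♭ minor-major seventh) are D♭ F♭ A♭ C.
The 3rd is F♭. A major third above F♭ is A♭.
A♭ is the chord's 5th.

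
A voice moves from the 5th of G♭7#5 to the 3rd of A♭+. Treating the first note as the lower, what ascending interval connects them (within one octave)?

The 5th of G♭7#5 is D; the 3rd of A♭+ is C.
D up to C is 10 semitones, a half step narrower than a major seventh, so the interval is minor.

m7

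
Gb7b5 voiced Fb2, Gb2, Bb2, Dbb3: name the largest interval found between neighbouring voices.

major third

Adjacent intervals: Fb2→Gb2 = major second; Gb2→Bb2 = major third; Bb2→Dbb3 = diminished third.
The largest is Gb2 to Bb2, a major third (4 semitones).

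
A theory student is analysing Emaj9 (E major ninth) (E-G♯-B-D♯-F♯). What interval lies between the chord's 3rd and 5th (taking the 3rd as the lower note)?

m3

3rd = G♯; 5th = B.
3 letter names make it a third; at 3 semitones (a half step narrower than major) the quality is minor.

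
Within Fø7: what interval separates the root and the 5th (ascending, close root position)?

diminished fifth

F half-diminished seventh: F, Ab, Cb, Eb.
The root is F and the 5th is Cb.
F up to Cb is 6 semitones, a half step narrower than a perfect fifth, so the interval is diminished.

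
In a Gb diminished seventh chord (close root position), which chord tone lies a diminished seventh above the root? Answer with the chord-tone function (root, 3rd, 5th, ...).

The chord tones of Gbdim7 (Gb diminished seventh) are Gb-Bbb-Dbb-Fbb.
The root is Gb. A diminished seventh above Gb is Fbb.
Fbb is the chord's 7th.

7th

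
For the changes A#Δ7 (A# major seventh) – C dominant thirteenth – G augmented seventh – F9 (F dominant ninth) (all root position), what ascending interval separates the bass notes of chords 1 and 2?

The roots are A# and C.
A# up to C is 2 semitones, a whole step narrower than a major third, so the interval is diminished.

diminished third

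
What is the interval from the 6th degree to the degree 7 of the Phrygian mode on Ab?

major 2nd

Ab phrygian: Ab Bbb Cb Db Eb Fb Gb.
That puts Fb below Gb.
Counting 2 letters and 2 half steps from Fb gives a major second.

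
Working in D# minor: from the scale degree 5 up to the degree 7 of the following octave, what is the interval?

Spelling D# minor: D# E# F# G# A# B C#.
That puts A# below C#.
From A# to C#: 15 semitones over a tenth = minor.

minor 10th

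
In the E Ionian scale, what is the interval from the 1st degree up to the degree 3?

Spelling the E Ionian scale: E F# G# A B C# D#.
That puts E below G#.
From E to G# is 4 semitones, exactly the major third.

major 3rd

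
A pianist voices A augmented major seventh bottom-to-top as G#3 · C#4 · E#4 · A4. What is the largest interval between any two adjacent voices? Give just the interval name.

perfect 4th

Adjacent intervals: G#3→C#4 = perfect fourth; C#4→E#4 = major third; E#4→A4 = diminished fourth.
The largest is G#3 to C#4, a perfect fourth (5 semitones).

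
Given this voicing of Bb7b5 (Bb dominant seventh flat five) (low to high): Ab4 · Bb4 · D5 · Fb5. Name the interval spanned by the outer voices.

The outer voices are Ab4 and Fb5.
6 letter names make it a sixth; at 8 semitones (a half step narrower than major) the quality is minor.

minor 6th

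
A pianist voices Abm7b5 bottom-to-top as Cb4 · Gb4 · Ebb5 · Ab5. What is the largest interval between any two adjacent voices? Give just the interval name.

Adjacent intervals: Cb4→Gb4 = perfect fifth; Gb4→Ebb5 = minor sixth; Ebb5→Ab5 = augmented fourth.
The largest is Gb4 to Ebb5, a minor sixth (8 semitones).

minor sixth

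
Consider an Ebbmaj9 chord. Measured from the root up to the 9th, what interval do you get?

major ninth

Spelling the chord: Ebb–Gb–Bbb–Db–Fb.
So we need the interval from Ebb up to Fb.
Counting 9 letters and 14 half steps from Ebb gives a major ninth.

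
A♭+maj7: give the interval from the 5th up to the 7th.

minor third

Spelling the chord: A♭–C–E–G.
That puts E below G.
3 letter names make it a third; at 3 semitones (a half step narrower than major) the quality is minor.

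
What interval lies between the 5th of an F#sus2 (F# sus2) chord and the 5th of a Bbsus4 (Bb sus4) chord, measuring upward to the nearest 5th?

The 5th of F#sus2 (F# sus2) is C#; the 5th of Bbsus4 (Bb sus4) is F.
From C# to F: 4 semitones over a fourth = diminished.

diminished 4th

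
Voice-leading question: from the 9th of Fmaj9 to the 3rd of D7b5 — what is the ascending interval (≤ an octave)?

Fmaj9 has G as its 9th, and D7b5 has F# as its 3rd.
Counting 7 letters and 11 half steps from G gives a major seventh.

major seventh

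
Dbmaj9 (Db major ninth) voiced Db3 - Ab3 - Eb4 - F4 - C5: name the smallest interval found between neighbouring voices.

Adjacent intervals: Db3→Ab3 = perfect fifth; Ab3→Eb4 = perfect fifth; Eb4→F4 = major second; F4→C5 = perfect fifth.
The smallest is Eb4 to F4, a major second (2 semitones).

major 2nd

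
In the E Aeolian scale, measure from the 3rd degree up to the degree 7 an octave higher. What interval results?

Spelling the E Aeolian scale: E F# G A B C D.
That puts G below D.
Counting 12 letters and 19 half steps from G gives a perfect twelfth.

perfect 12th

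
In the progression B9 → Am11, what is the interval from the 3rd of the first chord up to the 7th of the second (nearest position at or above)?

The 3rd of B9 is D#; the 7th of Am11 is G.
From D# to G: 4 semitones over a fourth = diminished.

diminished fourth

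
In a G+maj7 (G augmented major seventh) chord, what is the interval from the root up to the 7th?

major seventh

Gmaj7#5 (G augmented major seventh): G-B-D#-F#.
Root = G; 7th = F#.
Counting 7 letters and 11 half steps from G gives a major seventh.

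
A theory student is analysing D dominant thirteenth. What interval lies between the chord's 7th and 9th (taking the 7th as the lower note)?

Spelling the chord: D F# A C E B.
The 7th is C and the 9th is E.
Counting 3 letters and 4 half steps from C gives a major third.

major third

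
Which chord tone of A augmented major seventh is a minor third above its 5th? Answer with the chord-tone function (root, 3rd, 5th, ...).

7th

The chord tones of A augmented major seventh are A, C#, E#, G#.
The 5th is E#. A minor third above E# is G#.
G# is the chord's 7th.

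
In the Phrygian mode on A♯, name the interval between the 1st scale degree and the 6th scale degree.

Spelling the Phrygian mode on A♯: A♯ B C♯ D♯ E♯ F♯ G♯.
That puts A♯ below F♯.
A♯ up to F♯ is 8 semitones, a half step narrower than a major sixth, so the interval is minor.

minor sixth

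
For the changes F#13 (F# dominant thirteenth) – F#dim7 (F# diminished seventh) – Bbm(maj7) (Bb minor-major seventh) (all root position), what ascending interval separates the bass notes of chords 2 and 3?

The roots are F# and Bb.
From F# to Bb: 4 semitones over a fourth = diminished.

diminished fourth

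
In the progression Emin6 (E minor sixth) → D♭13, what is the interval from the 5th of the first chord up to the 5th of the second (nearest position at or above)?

diminished 7th

Emin6 (E minor sixth) has B as its 5th, and D♭13 has A♭ as its 5th.
B up to A♭ is 9 semitones, a whole step narrower than a major seventh, so the interval is diminished.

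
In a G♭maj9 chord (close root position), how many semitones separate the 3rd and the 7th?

G♭maj9: G♭-B♭-D♭-F-A♭.
B♭ to F is a perfect fifth: 7 semitones.

7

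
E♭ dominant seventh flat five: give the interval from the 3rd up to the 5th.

Spelling the chord: E♭ G B𝄫 D♭.
So we need the interval from G up to B𝄫.
G up to B𝄫 is 2 semitones, a whole step narrower than a major third, so the interval is diminished.

diminished third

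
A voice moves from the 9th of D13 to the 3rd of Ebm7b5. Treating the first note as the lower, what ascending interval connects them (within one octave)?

diminished third

D13 has E as its 9th, and Ebm7b5 has Gb as its 3rd.
From E to Gb: 2 semitones over a third = diminished.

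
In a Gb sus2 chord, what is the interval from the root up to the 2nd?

major second

Spelling the chord: Gb–Ab–Db.
So we need the interval from Gb up to Ab.
Counting 2 letters and 2 half steps from Gb gives a major second.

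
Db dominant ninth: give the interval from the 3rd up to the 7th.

Db dominant ninth: Db-F-Ab-Cb-Eb.
The 3rd is F and the 7th is Cb.
From F to Cb: 6 semitones over a fifth = diminished.

diminished fifth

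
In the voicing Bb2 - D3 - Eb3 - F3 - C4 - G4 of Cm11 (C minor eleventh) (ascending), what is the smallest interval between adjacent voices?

Adjacent intervals: Bb2→D3 = major third; D3→Eb3 = minor second; Eb3→F3 = major second; F3→C4 = perfect fifth; C4→G4 = perfect fifth.
The smallest is D3 to Eb3, a minor second (1 semitone).

m2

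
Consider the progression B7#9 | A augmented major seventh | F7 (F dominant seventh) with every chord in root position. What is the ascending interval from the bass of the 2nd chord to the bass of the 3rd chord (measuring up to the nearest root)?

minor sixth

The roots are A and F.
From A to F: 8 semitones over a sixth = minor.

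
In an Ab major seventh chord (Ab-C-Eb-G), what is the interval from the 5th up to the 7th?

major third

So we need the interval from Eb up to G.
Counting 3 letters and 4 half steps from Eb gives a major third.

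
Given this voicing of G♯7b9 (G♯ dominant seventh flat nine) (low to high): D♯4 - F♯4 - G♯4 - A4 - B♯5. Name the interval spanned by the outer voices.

The outer voices are D♯4 and B♯5.
Counting 13 letters and 21 half steps from D♯ gives a major thirteenth.

major thirteenth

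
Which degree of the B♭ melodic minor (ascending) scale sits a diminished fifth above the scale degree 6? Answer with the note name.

The scale is B♭ C D♭ E♭ F G A.
The scale degree 6 is G; a diminished fifth above that is D♭ — scale degree 3.

Db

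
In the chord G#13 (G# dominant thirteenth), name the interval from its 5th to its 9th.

The chord tones of G#13 (G# dominant thirteenth) are G#–B#–D#–F#–A#–E#.
The 5th is D# and the 9th is A#.
Counting 5 letters and 7 half steps from D# gives a perfect fifth.

perfect fifth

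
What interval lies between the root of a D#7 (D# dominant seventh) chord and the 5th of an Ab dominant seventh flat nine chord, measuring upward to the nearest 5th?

D#7 (D# dominant seventh) has D# as its root, and Ab dominant seventh flat nine has Eb as its 5th.
D# up to Eb is 0 semitones, a whole step narrower than a major second, so the interval is diminished.

diminished second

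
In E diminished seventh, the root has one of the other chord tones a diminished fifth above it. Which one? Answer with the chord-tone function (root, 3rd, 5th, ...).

Edim7: E-G-Bb-Db.
The root is E. A diminished fifth above E is Bb.
Bb is the chord's 5th.

5th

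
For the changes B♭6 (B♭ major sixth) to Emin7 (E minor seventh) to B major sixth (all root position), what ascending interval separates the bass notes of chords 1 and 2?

The roots are B♭ and E.
From B♭ to E: 6 semitones over a fourth = augmented.

augmented 4th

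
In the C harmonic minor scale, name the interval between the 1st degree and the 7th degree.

major 7th

C harmonic minor: C D Eb F G Ab B.
So we need the interval from C up to B.
From C to B is 11 semitones, exactly the major seventh.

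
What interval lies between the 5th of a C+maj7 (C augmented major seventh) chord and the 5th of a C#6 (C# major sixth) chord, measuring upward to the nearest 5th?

perfect unison

C+maj7 (C augmented major seventh) has G# as its 5th, and C#6 (C# major sixth) has G# as its 5th.
G# up to G# spans 1 letter names and 0 semitones — a perfect unison.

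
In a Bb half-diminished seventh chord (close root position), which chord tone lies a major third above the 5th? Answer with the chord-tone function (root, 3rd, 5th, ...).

7th

Spelling the chord: Bb Db Fb Ab.
The 5th is Fb. A major third above Fb is Ab.
Ab is the chord's 7th.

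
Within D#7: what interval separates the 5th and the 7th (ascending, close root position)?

The chord tones of D#7 are D#–F##–A#–C#.
That puts A# below C#.
3 letter names make it a third; at 3 semitones (a half step narrower than major) the quality is minor.

m3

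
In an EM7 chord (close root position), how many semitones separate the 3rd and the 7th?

7

Spelling the chord: E, G#, B, D#.
G# to D# is a perfect fifth: 7 semitones.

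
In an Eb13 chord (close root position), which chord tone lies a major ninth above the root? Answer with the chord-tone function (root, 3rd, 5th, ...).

9th

The chord tones of Eb dominant thirteenth are Eb, G, Bb, Db, F, C.
The root is Eb. A major ninth above Eb is F.
F is the chord's 9th.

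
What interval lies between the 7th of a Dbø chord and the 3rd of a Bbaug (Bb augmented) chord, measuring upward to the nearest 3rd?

augmented second

Dbø has Cb as its 7th, and Bbaug (Bb augmented) has D as its 3rd.
From Cb to D: 3 semitones over a second = augmented.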